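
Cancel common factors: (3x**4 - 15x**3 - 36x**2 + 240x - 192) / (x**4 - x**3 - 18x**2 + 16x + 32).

(3x**2 - 15x + 12)/(x**2 - x - 2)

By polynomial division,
  3x**4 - 15x**3 - 36x**2 + 240x - 192 = (3)(x**4 - x**3 - 18x**2 + 16x + 32) + (-12x**3 + 18x**2 + 192x - 288)
  x**4 - x**3 - 18x**2 + 16x + 32 = (-(1/12)x - 1/24)(-12x**3 + 18x**2 + 192x - 288) + (-(5/4)x**2 + 20)
  -12x**3 + 18x**2 + 192x - 288 = ((48/5)x - 72/5)(-(5/4)x**2 + 20) + (0)
Last nonzero remainder: -(5/4)x**2 + 20. Dividing through by -5/4 gives the monic gcd x**2 - 16.
Cancel x**2 - 16 from numerator and denominator to get the reduced form.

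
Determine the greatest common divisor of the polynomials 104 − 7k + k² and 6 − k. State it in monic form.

1

By polynomial division,
  k² − 7k + 104 = (−k + 1)(−k + 6) + (98)
  −k + 6 = (−(1/98)k + 3/49)(98) + (0)
The last nonzero remainder is the constant 98, so the polynomials are coprime and gcd = 1.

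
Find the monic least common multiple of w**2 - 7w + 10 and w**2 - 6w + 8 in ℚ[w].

w**3 - 11w**2 + 38w - 40

Euclidean algorithm in ℚ[w]:
  w**2 - 7w + 10 = (w**2 - 6w + 8) + (-w + 2)
  w**2 - 6w + 8 = (-w + 4)(-w + 2) + (0)
Last nonzero remainder: -w + 2. Dividing through by -1 gives the monic gcd w - 2.
Then lcm(f, g) = f·g / gcd(f, g); expanding and making the result monic gives the answer.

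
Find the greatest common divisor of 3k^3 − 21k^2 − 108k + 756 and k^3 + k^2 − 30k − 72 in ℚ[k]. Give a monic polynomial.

Euclidean algorithm in ℚ[k]:
  3k^3 − 21k^2 − 108k + 756 = (3)(k^3 + k^2 − 30k − 72) + (−24k^2 − 18k + 972)
  k^3 + k^2 − 30k − 72 = (−(1/24)k − 1/96)(−24k^2 − 18k + 972) + ((165/16)k − 495/8)
  −24k^2 − 18k + 972 = (−(128/55)k − 864/55)((165/16)k − 495/8) + (0)
Last nonzero remainder: (165/16)k − 495/8. Dividing through by 165/16 gives the monic gcd k − 6.

k − 6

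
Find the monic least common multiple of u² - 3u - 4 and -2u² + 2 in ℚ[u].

u³ - 4u² - u + 4

Apply the Euclidean algorithm:
  u² - 3u - 4 = (-1/2)(-2u² + 2) + (-3u - 3)
  -2u² + 2 = ((2/3)u - 2/3)(-3u - 3) + (0)
Last nonzero remainder: -3u - 3. Dividing through by -3 gives the monic gcd u + 1.
Then lcm(f, g) = f·g / gcd(f, g); expanding and making the result monic gives the answer.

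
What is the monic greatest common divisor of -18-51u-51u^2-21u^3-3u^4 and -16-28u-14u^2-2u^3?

2+3u+u^2

Apply the Euclidean algorithm:
  -3u^4-21u^3-51u^2-51u-18 = ((3/2)u)(-2u^3-14u^2-28u-16) + (-9u^2-27u-18)
  -2u^3-14u^2-28u-16 = ((2/9)u+8/9)(-9u^2-27u-18) + (0)
Last nonzero remainder: -9u^2-27u-18. Dividing through by -9 gives the monic gcd u^2+3u+2.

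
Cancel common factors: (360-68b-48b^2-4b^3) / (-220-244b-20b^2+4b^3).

(18-7b-b^2)/(-11-10b+b^2)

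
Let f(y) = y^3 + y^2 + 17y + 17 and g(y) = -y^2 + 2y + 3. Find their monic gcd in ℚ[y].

By polynomial division,
  y^3 + y^2 + 17y + 17 = (-y - 3)(-y^2 + 2y + 3) + (26y + 26)
  -y^2 + 2y + 3 = (-(1/26)y + 3/26)(26y + 26) + (0)
Last nonzero remainder: 26y + 26. Dividing through by 26 gives the monic gcd y + 1.

y + 1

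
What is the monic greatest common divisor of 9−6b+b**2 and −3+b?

Euclidean algorithm in ℚ[b]:
  b**2−6b+9 = (b−3)(b−3) + (0)
The last nonzero remainder b−3 is already monic.

−3+b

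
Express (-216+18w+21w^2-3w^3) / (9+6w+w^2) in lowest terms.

(-72+30w-3w^2)/(3+w)

By polynomial division,
  -3w^3+21w^2+18w-216 = (-3w+39)(w^2+6w+9) + (-189w-567)
  w^2+6w+9 = (-(1/189)w-1/63)(-189w-567) + (0)
Last nonzero remainder: -189w-567. Dividing through by -189 gives the monic gcd w+3.
Cancel w+3 from numerator and denominator to get the reduced form.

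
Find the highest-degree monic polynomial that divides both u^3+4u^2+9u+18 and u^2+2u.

Apply the Euclidean algorithm:
  u^3+4u^2+9u+18 = (u+2)(u^2+2u) + (5u+18)
  u^2+2u = ((1/5)u-8/25)(5u+18) + (144/25)
  5u+18 = ((125/144)u+25/8)(144/25) + (0)
The last nonzero remainder is the constant 144/25, so the polynomials are coprime and gcd = 1.

1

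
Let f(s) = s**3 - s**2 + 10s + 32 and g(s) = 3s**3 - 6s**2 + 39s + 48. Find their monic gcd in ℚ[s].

s**2 - 3s + 16

Apply the Euclidean algorithm:
  s**3 - s**2 + 10s + 32 = (1/3)(3s**3 - 6s**2 + 39s + 48) + (s**2 - 3s + 16)
  3s**3 - 6s**2 + 39s + 48 = (3s + 3)(s**2 - 3s + 16) + (0)
The last nonzero remainder s**2 - 3s + 16 is already monic.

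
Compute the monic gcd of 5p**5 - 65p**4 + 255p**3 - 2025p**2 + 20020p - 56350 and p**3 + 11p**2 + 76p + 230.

p**2 + 6p + 46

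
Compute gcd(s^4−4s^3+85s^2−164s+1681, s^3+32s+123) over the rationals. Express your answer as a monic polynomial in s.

By polynomial division,
  s^4−4s^3+85s^2−164s+1681 = (s−4)(s^3+32s+123) + (53s^2−159s+2173)
  s^3+32s+123 = ((1/53)s+3/53)(53s^2−159s+2173) + (0)
Last nonzero remainder: 53s^2−159s+2173. Dividing through by 53 gives the monic gcd s^2−3s+41.

s^2−3s+41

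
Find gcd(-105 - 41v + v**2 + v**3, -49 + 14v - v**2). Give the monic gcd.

Apply the Euclidean algorithm:
  v**3 + v**2 - 41v - 105 = (-v - 15)(-v**2 + 14v - 49) + (120v - 840)
  -v**2 + 14v - 49 = (-(1/120)v + 7/120)(120v - 840) + (0)
Last nonzero remainder: 120v - 840. Dividing through by 120 gives the monic gcd v - 7.

-7 + v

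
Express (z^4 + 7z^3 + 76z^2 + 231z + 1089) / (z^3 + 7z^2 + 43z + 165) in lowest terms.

(z^2 + 5z + 33)/(z + 5)

Apply the Euclidean algorithm:
  z^4 + 7z^3 + 76z^2 + 231z + 1089 = (z)(z^3 + 7z^2 + 43z + 165) + (33z^2 + 66z + 1089)
  z^3 + 7z^2 + 43z + 165 = ((1/33)z + 5/33)(33z^2 + 66z + 1089) + (0)
Last nonzero remainder: 33z^2 + 66z + 1089. Dividing through by 33 gives the monic gcd z^2 + 2z + 33.
Cancel z^2 + 2z + 33 from numerator and denominator to get the reduced form.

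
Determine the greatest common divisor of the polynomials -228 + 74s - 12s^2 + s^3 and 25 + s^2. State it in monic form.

1

Apply the Euclidean algorithm:
  s^3 - 12s^2 + 74s - 228 = (s - 12)(s^2 + 25) + (49s + 72)
  s^2 + 25 = ((1/49)s - 72/2401)(49s + 72) + (65209/2401)
  49s + 72 = ((117649/65209)s + 172872/65209)(65209/2401) + (0)
The last nonzero remainder is the constant 65209/2401, so the polynomials are coprime and gcd = 1.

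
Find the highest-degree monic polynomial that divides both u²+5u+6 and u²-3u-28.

1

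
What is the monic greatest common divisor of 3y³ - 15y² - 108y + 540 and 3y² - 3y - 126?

Repeated division with remainder:
  3y³ - 15y² - 108y + 540 = (y - 4)(3y² - 3y - 126) + (6y + 36)
  3y² - 3y - 126 = ((1/2)y - 7/2)(6y + 36) + (0)
Last nonzero remainder: 6y + 36. Dividing through by 6 gives the monic gcd y + 6.

y + 6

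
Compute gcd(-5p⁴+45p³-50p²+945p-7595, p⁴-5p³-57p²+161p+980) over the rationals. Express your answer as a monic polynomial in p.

By polynomial division,
  -5p⁴+45p³-50p²+945p-7595 = (-5)(p⁴-5p³-57p²+161p+980) + (20p³-335p²+1750p-2695)
  p⁴-5p³-57p²+161p+980 = ((1/20)p+47/80)(20p³-335p²+1750p-2695) + ((837/16)p²-(5859/8)p+41013/16)
  20p³-335p²+1750p-2695 = ((320/837)p-880/837)((837/16)p²-(5859/8)p+41013/16) + (0)
Last nonzero remainder: (837/16)p²-(5859/8)p+41013/16. Dividing through by 837/16 gives the monic gcd p²-14p+49.

p²-14p+49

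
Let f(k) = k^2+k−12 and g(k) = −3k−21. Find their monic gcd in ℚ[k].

1

Euclidean algorithm in ℚ[k]:
  k^2+k−12 = (−(1/3)k+2)(−3k−21) + (30)
  −3k−21 = (−(1/10)k−7/10)(30) + (0)
The last nonzero remainder is the constant 30, so the polynomials are coprime and gcd = 1.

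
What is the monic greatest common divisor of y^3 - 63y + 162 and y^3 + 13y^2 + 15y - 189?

Apply the Euclidean algorithm:
  y^3 - 63y + 162 = (y^3 + 13y^2 + 15y - 189) + (-13y^2 - 78y + 351)
  y^3 + 13y^2 + 15y - 189 = (-(1/13)y - 7/13)(-13y^2 - 78y + 351) + (0)
Last nonzero remainder: -13y^2 - 78y + 351. Dividing through by -13 gives the monic gcd y^2 + 6y - 27.

y^2 + 6y - 27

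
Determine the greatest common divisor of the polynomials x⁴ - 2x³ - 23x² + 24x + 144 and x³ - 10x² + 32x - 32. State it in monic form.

x² - 8x + 16

Euclidean algorithm in ℚ[x]:
  x⁴ - 2x³ - 23x² + 24x + 144 = (x + 8)(x³ - 10x² + 32x - 32) + (25x² - 200x + 400)
  x³ - 10x² + 32x - 32 = ((1/25)x - 2/25)(25x² - 200x + 400) + (0)
Last nonzero remainder: 25x² - 200x + 400. Dividing through by 25 gives the monic gcd x² - 8x + 16.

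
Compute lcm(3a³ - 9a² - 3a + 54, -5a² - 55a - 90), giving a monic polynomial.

a⁴ + 6a³ - 28a² + 9a + 162

Euclidean algorithm in ℚ[a]:
  3a³ - 9a² - 3a + 54 = (-(3/5)a + 42/5)(-5a² - 55a - 90) + (405a + 810)
  -5a² - 55a - 90 = (-(1/81)a - 1/9)(405a + 810) + (0)
Last nonzero remainder: 405a + 810. Dividing through by 405 gives the monic gcd a + 2.
Then lcm(f, g) = f·g / gcd(f, g); expanding and making the result monic gives the answer.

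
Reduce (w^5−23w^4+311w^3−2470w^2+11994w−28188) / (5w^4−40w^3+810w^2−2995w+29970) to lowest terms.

(w^3−16w^2+118w−348)/(5w^2−5w+370)

Euclidean algorithm in ℚ[w]:
  w^5−23w^4+311w^3−2470w^2+11994w−28188 = ((1/5)w−3)(5w^4−40w^3+810w^2−2995w+29970) + (29w^3+559w^2−2985w+61722)
  5w^4−40w^3+810w^2−2995w+29970 = ((5/29)w−3955/841)(29w^3+559w^2−2985w+61722) + ((3324880/841)w^2−(23274160/841)w+269315280/841)
  29w^3+559w^2−2985w+61722 = ((24389/3324880)w+320421/1662440)((3324880/841)w^2−(23274160/841)w+269315280/841) + (0)
Last nonzero remainder: (3324880/841)w^2−(23274160/841)w+269315280/841. Dividing through by 3324880/841 gives the monic gcd w^2−7w+81.
Cancel w^2−7w+81 from numerator and denominator to get the reduced form.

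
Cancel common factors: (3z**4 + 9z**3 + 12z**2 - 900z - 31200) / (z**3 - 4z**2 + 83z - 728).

Apply the Euclidean algorithm:
  3z**4 + 9z**3 + 12z**2 - 900z - 31200 = (3z + 21)(z**3 - 4z**2 + 83z - 728) + (-153z**2 - 459z - 15912)
  z**3 - 4z**2 + 83z - 728 = (-(1/153)z + 7/153)(-153z**2 - 459z - 15912) + (0)
Last nonzero remainder: -153z**2 - 459z - 15912. Dividing through by -153 gives the monic gcd z**2 + 3z + 104.
Cancel z**2 + 3z + 104 from numerator and denominator to get the reduced form.

(3z**2 - 300)/(z - 7)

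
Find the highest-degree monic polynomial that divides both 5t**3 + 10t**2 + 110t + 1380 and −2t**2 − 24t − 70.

Repeated division with remainder:
  5t**3 + 10t**2 + 110t + 1380 = (−(5/2)t + 25)(−2t**2 − 24t − 70) + (535t + 3130)
  −2t**2 − 24t − 70 = (−(2/535)t − 1316/57245)(535t + 3130) + (22386/11449)
  535t + 3130 = ((6125215/22386)t + 17917685/11193)(22386/11449) + (0)
The last nonzero remainder is the constant 22386/11449, so the polynomials are coprime and gcd = 1.

1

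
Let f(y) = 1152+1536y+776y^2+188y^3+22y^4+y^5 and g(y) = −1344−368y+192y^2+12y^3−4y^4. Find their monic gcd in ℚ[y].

12+8y+y^2

Apply the Euclidean algorithm:
  y^5+22y^4+188y^3+776y^2+1536y+1152 = (−(1/4)y−25/4)(−4y^4+12y^3+192y^2−368y−1344) + (311y^3+1884y^2−1100y−7248)
  −4y^4+12y^3+192y^2−368y−1344 = (−(4/311)y+11268/96721)(311y^3+1884y^2−1100y−7248) + (−(4026880/96721)y^2−(32215040/96721)y−48322560/96721)
  311y^3+1884y^2−1100y−7248 = (−(30080231/4026880)y+14604871/1006720)(−(4026880/96721)y^2−(32215040/96721)y−48322560/96721) + (0)
Last nonzero remainder: −(4026880/96721)y^2−(32215040/96721)y−48322560/96721. Dividing through by −4026880/96721 gives the monic gcd y^2+8y+12.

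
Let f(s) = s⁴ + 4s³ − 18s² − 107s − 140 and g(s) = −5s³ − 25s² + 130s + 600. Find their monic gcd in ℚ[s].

Euclidean algorithm in ℚ[s]:
  s⁴ + 4s³ − 18s² − 107s − 140 = (−(1/5)s + 1/5)(−5s³ − 25s² + 130s + 600) + (13s² − 13s − 260)
  −5s³ − 25s² + 130s + 600 = (−(5/13)s − 30/13)(13s² − 13s − 260) + (0)
Last nonzero remainder: 13s² − 13s − 260. Dividing through by 13 gives the monic gcd s² − s − 20.

s² − s − 20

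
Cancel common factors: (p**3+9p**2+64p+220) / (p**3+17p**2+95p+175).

(p**2+4p+44)/(p**2+12p+35)

Apply the Euclidean algorithm:
  p**3+9p**2+64p+220 = (p**3+17p**2+95p+175) + (-8p**2-31p+45)
  p**3+17p**2+95p+175 = (-(1/8)p-105/64)(-8p**2-31p+45) + ((3185/64)p+15925/64)
  -8p**2-31p+45 = (-(512/3185)p+576/3185)((3185/64)p+15925/64) + (0)
Last nonzero remainder: (3185/64)p+15925/64. Dividing through by 3185/64 gives the monic gcd p+5.
Cancel p+5 from numerator and denominator to get the reduced form.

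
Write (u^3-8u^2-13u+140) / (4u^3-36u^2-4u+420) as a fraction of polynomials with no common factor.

Euclidean algorithm in ℚ[u]:
  u^3-8u^2-13u+140 = (1/4)(4u^3-36u^2-4u+420) + (u^2-12u+35)
  4u^3-36u^2-4u+420 = (4u+12)(u^2-12u+35) + (0)
The last nonzero remainder u^2-12u+35 is already monic.
Cancel u^2-12u+35 from numerator and denominator to get the reduced form.

(u+4)/(4u+12)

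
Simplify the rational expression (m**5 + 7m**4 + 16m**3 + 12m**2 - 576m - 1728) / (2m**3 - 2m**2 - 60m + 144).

Apply the Euclidean algorithm:
  m**5 + 7m**4 + 16m**3 + 12m**2 - 576m - 1728 = ((1/2)m**2 + 4m + 27)(2m**3 - 2m**2 - 60m + 144) + (234m**2 + 468m - 5616)
  2m**3 - 2m**2 - 60m + 144 = ((1/117)m - 1/39)(234m**2 + 468m - 5616) + (0)
Last nonzero remainder: 234m**2 + 468m - 5616. Dividing through by 234 gives the monic gcd m**2 + 2m - 24.
Cancel m**2 + 2m - 24 from numerator and denominator to get the reduced form.

(m**3 + 5m**2 + 30m + 72)/(2m - 6)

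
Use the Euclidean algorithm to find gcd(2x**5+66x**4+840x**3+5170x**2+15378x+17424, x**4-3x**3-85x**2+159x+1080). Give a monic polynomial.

x**2+11x+24

Repeated division with remainder:
  2x**5+66x**4+840x**3+5170x**2+15378x+17424 = (2x+72)(x**4-3x**3-85x**2+159x+1080) + (1226x**3+10972x**2+1770x-60336)
  x**4-3x**3-85x**2+159x+1080 = ((1/1226)x-7325/751538)(1226x**3+10972x**2+1770x-60336) + ((7702080/375769)x**2+(84722880/375769)x+184849920/375769)
  1226x**3+10972x**2+1770x-60336 = ((230346397/3851040)x-157447211/1283680)((7702080/375769)x**2+(84722880/375769)x+184849920/375769) + (0)
Last nonzero remainder: (7702080/375769)x**2+(84722880/375769)x+184849920/375769. Dividing through by 7702080/375769 gives the monic gcd x**2+11x+24.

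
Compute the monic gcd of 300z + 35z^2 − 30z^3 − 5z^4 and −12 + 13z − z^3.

−12 + z + z^2

Apply the Euclidean algorithm:
  −5z^4 − 30z^3 + 35z^2 + 300z = (5z + 30)(−z^3 + 13z − 12) + (−30z^2 − 30z + 360)
  −z^3 + 13z − 12 = ((1/30)z − 1/30)(−30z^2 − 30z + 360) + (0)
Last nonzero remainder: −30z^2 − 30z + 360. Dividing through by −30 gives the monic gcd z^2 + z − 12.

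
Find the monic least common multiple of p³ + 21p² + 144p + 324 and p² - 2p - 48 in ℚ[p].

p⁴ + 13p³ - 24p² - 828p - 2592

Repeated division with remainder:
  p³ + 21p² + 144p + 324 = (p + 23)(p² - 2p - 48) + (238p + 1428)
  p² - 2p - 48 = ((1/238)p - 4/119)(238p + 1428) + (0)
Last nonzero remainder: 238p + 1428. Dividing through by 238 gives the monic gcd p + 6.
Then lcm(f, g) = f·g / gcd(f, g); expanding and making the result monic gives the answer.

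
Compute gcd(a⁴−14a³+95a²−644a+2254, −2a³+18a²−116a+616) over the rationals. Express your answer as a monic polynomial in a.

Euclidean algorithm in ℚ[a]:
  a⁴−14a³+95a²−644a+2254 = (−(1/2)a+5/2)(−2a³+18a²−116a+616) + (−8a²−46a+714)
  −2a³+18a²−116a+616 = ((1/4)a−59/16)(−8a²−46a+714) + (−(3713/8)a+25991/8)
  −8a²−46a+714 = ((64/3713)a+816/3713)(−(3713/8)a+25991/8) + (0)
Last nonzero remainder: −(3713/8)a+25991/8. Dividing through by −3713/8 gives the monic gcd a−7.

a−7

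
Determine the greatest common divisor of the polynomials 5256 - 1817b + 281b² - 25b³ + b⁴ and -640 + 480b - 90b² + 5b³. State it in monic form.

Euclidean algorithm in ℚ[b]:
  b⁴ - 25b³ + 281b² - 1817b + 5256 = ((1/5)b - 7/5)(5b³ - 90b² + 480b - 640) + (59b² - 1017b + 4360)
  5b³ - 90b² + 480b - 640 = ((5/59)b - 225/3481)(59b² - 1017b + 4360) + ((155855/3481)b - 1246840/3481)
  59b² - 1017b + 4360 = ((205379/155855)b - 379429/31171)((155855/3481)b - 1246840/3481) + (0)
Last nonzero remainder: (155855/3481)b - 1246840/3481. Dividing through by 155855/3481 gives the monic gcd b - 8.

-8 + b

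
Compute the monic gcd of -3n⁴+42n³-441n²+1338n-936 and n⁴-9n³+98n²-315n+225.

n²-4n+3

Repeated division with remainder:
  -3n⁴+42n³-441n²+1338n-936 = (-3)(n⁴-9n³+98n²-315n+225) + (15n³-147n²+393n-261)
  n⁴-9n³+98n²-315n+225 = ((1/15)n+4/75)(15n³-147n²+393n-261) + ((1991/25)n²-(7964/25)n+5973/25)
  15n³-147n²+393n-261 = ((375/1991)n-2175/1991)((1991/25)n²-(7964/25)n+5973/25) + (0)
Last nonzero remainder: (1991/25)n²-(7964/25)n+5973/25. Dividing through by 1991/25 gives the monic gcd n²-4n+3.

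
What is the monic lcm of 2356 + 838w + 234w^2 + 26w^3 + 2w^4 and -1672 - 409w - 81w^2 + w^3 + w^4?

-103664 - 40406w - 10375w^2 - 1076w^3 - 10w^4 + 10w^5 + w^6

Repeated division with remainder:
  2w^4 + 26w^3 + 234w^2 + 838w + 2356 = (2)(w^4 + w^3 - 81w^2 - 409w - 1672) + (24w^3 + 396w^2 + 1656w + 5700)
  w^4 + w^3 - 81w^2 - 409w - 1672 = ((1/24)w - 31/48)(24w^3 + 396w^2 + 1656w + 5700) + ((423/4)w^2 + 423w + 8037/4)
  24w^3 + 396w^2 + 1656w + 5700 = ((32/141)w + 400/141)((423/4)w^2 + 423w + 8037/4) + (0)
Last nonzero remainder: (423/4)w^2 + 423w + 8037/4. Dividing through by 423/4 gives the monic gcd w^2 + 4w + 19.
Then lcm(f, g) = f·g / gcd(f, g); expanding and making the result monic gives the answer.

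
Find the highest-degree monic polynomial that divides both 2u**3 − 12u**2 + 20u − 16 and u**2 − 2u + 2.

By polynomial division,
  2u**3 − 12u**2 + 20u − 16 = (2u − 8)(u**2 − 2u + 2) + (0)
The last nonzero remainder u**2 − 2u + 2 is already monic.

u**2 − 2u + 2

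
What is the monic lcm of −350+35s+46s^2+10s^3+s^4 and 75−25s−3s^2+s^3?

−5250+3325s+60s^2−183s^3−19s^4+2s^5+s^6

By polynomial division,
  s^4+10s^3+46s^2+35s−350 = (s+13)(s^3−3s^2−25s+75) + (110s^2+285s−1325)
  s^3−3s^2−25s+75 = ((1/110)s−123/2420)(110s^2+285s−1325) + ((741/484)s+3705/484)
  110s^2+285s−1325 = ((53240/741)s−128260/741)((741/484)s+3705/484) + (0)
Last nonzero remainder: (741/484)s+3705/484. Dividing through by 741/484 gives the monic gcd s+5.
Then lcm(f, g) = f·g / gcd(f, g); expanding and making the result monic gives the answer.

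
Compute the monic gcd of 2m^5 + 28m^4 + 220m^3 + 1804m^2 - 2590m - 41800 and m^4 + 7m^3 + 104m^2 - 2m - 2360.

Euclidean algorithm in ℚ[m]:
  2m^5 + 28m^4 + 220m^3 + 1804m^2 - 2590m - 41800 = (2m + 14)(m^4 + 7m^3 + 104m^2 - 2m - 2360) + (-86m^3 + 352m^2 + 2158m - 8760)
  m^4 + 7m^3 + 104m^2 - 2m - 2360 = (-(1/86)m - 477/3698)(-86m^3 + 352m^2 + 2158m - 8760) + ((322645/1849)m^2 + (322645/1849)m - 6452900/1849)
  -86m^3 + 352m^2 + 2158m - 8760 = (-(159014/322645)m + 809862/322645)((322645/1849)m^2 + (322645/1849)m - 6452900/1849) + (0)
Last nonzero remainder: (322645/1849)m^2 + (322645/1849)m - 6452900/1849. Dividing through by 322645/1849 gives the monic gcd m^2 + m - 20.

m^2 + m - 20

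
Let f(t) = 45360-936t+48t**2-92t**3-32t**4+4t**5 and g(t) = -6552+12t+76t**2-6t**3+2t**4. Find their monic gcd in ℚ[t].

-42-t+t**2

Euclidean algorithm in ℚ[t]:
  4t**5-32t**4-92t**3+48t**2-936t+45360 = (2t-10)(2t**4-6t**3+76t**2+12t-6552) + (-304t**3+784t**2+12288t-20160)
  2t**4-6t**3+76t**2+12t-6552 = (-(1/152)t+1/361)(-304t**3+784t**2+12288t-20160) + ((55836/361)t**2-(55836/361)t-2345112/361)
  -304t**3+784t**2+12288t-20160 = (-(27436/13959)t+14440/4653)((55836/361)t**2-(55836/361)t-2345112/361) + (0)
Last nonzero remainder: (55836/361)t**2-(55836/361)t-2345112/361. Dividing through by 55836/361 gives the monic gcd t**2-t-42.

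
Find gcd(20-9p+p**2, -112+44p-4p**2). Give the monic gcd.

Repeated division with remainder:
  p**2-9p+20 = (-1/4)(-4p**2+44p-112) + (2p-8)
  -4p**2+44p-112 = (-2p+14)(2p-8) + (0)
Last nonzero remainder: 2p-8. Dividing through by 2 gives the monic gcd p-4.

-4+p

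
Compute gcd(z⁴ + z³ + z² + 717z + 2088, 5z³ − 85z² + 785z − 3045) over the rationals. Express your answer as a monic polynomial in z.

z² − 10z + 87

Apply the Euclidean algorithm:
  z⁴ + z³ + z² + 717z + 2088 = ((1/5)z + 18/5)(5z³ − 85z² + 785z − 3045) + (150z² − 1500z + 13050)
  5z³ − 85z² + 785z − 3045 = ((1/30)z − 7/30)(150z² − 1500z + 13050) + (0)
Last nonzero remainder: 150z² − 1500z + 13050. Dividing through by 150 gives the monic gcd z² − 10z + 87.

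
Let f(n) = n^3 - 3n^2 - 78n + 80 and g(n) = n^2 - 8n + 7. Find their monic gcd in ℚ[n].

Apply the Euclidean algorithm:
  n^3 - 3n^2 - 78n + 80 = (n + 5)(n^2 - 8n + 7) + (-45n + 45)
  n^2 - 8n + 7 = (-(1/45)n + 7/45)(-45n + 45) + (0)
Last nonzero remainder: -45n + 45. Dividing through by -45 gives the monic gcd n - 1.

n - 1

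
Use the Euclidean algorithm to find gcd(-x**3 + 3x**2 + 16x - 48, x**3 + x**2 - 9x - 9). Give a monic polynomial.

x - 3

Repeated division with remainder:
  -x**3 + 3x**2 + 16x - 48 = (-1)(x**3 + x**2 - 9x - 9) + (4x**2 + 7x - 57)
  x**3 + x**2 - 9x - 9 = ((1/4)x - 3/16)(4x**2 + 7x - 57) + ((105/16)x - 315/16)
  4x**2 + 7x - 57 = ((64/105)x + 304/105)((105/16)x - 315/16) + (0)
Last nonzero remainder: (105/16)x - 315/16. Dividing through by 105/16 gives the monic gcd x - 3.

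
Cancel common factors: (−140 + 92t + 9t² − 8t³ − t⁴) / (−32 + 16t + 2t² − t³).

Repeated division with remainder:
  −t⁴ − 8t³ + 9t² + 92t − 140 = (t + 10)(−t³ + 2t² + 16t − 32) + (−27t² − 36t + 180)
  −t³ + 2t² + 16t − 32 = ((1/27)t − 10/81)(−27t² − 36t + 180) + ((44/9)t − 88/9)
  −27t² − 36t + 180 = (−(243/44)t − 405/22)((44/9)t − 88/9) + (0)
Last nonzero remainder: (44/9)t − 88/9. Dividing through by 44/9 gives the monic gcd t − 2.
Cancel t − 2 from numerator and denominator to get the reduced form.

(−70 + 11t + 10t² + t³)/(−16 + t²)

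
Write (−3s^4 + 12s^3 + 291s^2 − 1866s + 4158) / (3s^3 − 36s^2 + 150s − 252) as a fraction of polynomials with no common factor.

Apply the Euclidean algorithm:
  −3s^4 + 12s^3 + 291s^2 − 1866s + 4158 = (−s − 8)(3s^3 − 36s^2 + 150s − 252) + (153s^2 − 918s + 2142)
  3s^3 − 36s^2 + 150s − 252 = ((1/51)s − 2/17)(153s^2 − 918s + 2142) + (0)
Last nonzero remainder: 153s^2 − 918s + 2142. Dividing through by 153 gives the monic gcd s^2 − 6s + 14.
Cancel s^2 − 6s + 14 from numerator and denominator to get the reduced form.

(−s^2 − 2s + 99)/(s − 6)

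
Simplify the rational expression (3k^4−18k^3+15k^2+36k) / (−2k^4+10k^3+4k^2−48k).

(−3k−3)/(2k+4)

By polynomial division,
  3k^4−18k^3+15k^2+36k = (−3/2)(−2k^4+10k^3+4k^2−48k) + (−3k^3+21k^2−36k)
  −2k^4+10k^3+4k^2−48k = ((2/3)k+4/3)(−3k^3+21k^2−36k) + (0)
Last nonzero remainder: −3k^3+21k^2−36k. Dividing through by −3 gives the monic gcd k^3−7k^2+12k.
Cancel k^3−7k^2+12k from numerator and denominator to get the reduced form.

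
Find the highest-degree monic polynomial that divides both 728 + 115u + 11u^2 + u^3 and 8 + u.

8 + u

Repeated division with remainder:
  u^3 + 11u^2 + 115u + 728 = (u^2 + 3u + 91)(u + 8) + (0)
The last nonzero remainder u + 8 is already monic.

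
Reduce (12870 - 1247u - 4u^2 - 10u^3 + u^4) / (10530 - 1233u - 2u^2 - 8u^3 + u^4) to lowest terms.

(-11 + u)/(-9 + u)

Euclidean algorithm in ℚ[u]:
  u^4 - 10u^3 - 4u^2 - 1247u + 12870 = (u^4 - 8u^3 - 2u^2 - 1233u + 10530) + (-2u^3 - 2u^2 - 14u + 2340)
  u^4 - 8u^3 - 2u^2 - 1233u + 10530 = (-(1/2)u + 9/2)(-2u^3 - 2u^2 - 14u + 2340) + (0)
Last nonzero remainder: -2u^3 - 2u^2 - 14u + 2340. Dividing through by -2 gives the monic gcd u^3 + u^2 + 7u - 1170.
Cancel u^3 + u^2 + 7u - 1170 from numerator and denominator to get the reduced form.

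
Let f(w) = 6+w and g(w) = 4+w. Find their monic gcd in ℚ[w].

Apply the Euclidean algorithm:
  w+6 = (w+4) + (2)
  w+4 = ((1/2)w+2)(2) + (0)
The last nonzero remainder is the constant 2, so the polynomials are coprime and gcd = 1.

1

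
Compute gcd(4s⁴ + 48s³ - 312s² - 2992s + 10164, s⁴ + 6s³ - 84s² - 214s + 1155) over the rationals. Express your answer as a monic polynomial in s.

s³ + s² - 89s + 231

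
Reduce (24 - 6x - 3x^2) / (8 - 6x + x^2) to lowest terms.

(-12 - 3x)/(-4 + x)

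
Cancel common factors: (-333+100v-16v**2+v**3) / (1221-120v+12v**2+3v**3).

(-9+v)/(33+3v)

Repeated division with remainder:
  v**3-16v**2+100v-333 = (1/3)(3v**3+12v**2-120v+1221) + (-20v**2+140v-740)
  3v**3+12v**2-120v+1221 = (-(3/20)v-33/20)(-20v**2+140v-740) + (0)
Last nonzero remainder: -20v**2+140v-740. Dividing through by -20 gives the monic gcd v**2-7v+37.
Cancel v**2-7v+37 from numerator and denominator to get the reduced form.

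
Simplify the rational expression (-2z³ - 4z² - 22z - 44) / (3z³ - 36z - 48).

(-2z² - 22)/(3z² - 6z - 24)

Apply the Euclidean algorithm:
  -2z³ - 4z² - 22z - 44 = (-2/3)(3z³ - 36z - 48) + (-4z² - 46z - 76)
  3z³ - 36z - 48 = (-(3/4)z + 69/8)(-4z² - 46z - 76) + ((1215/4)z + 1215/2)
  -4z² - 46z - 76 = (-(16/1215)z - 152/1215)((1215/4)z + 1215/2) + (0)
Last nonzero remainder: (1215/4)z + 1215/2. Dividing through by 1215/4 gives the monic gcd z + 2.
Cancel z + 2 from numerator and denominator to get the reduced form.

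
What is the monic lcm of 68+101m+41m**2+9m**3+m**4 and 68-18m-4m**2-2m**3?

Apply the Euclidean algorithm:
  m**4+9m**3+41m**2+101m+68 = (-(1/2)m-7/2)(-2m**3-4m**2-18m+68) + (18m**2+72m+306)
  -2m**3-4m**2-18m+68 = (-(1/9)m+2/9)(18m**2+72m+306) + (0)
Last nonzero remainder: 18m**2+72m+306. Dividing through by 18 gives the monic gcd m**2+4m+17.
Then lcm(f, g) = f·g / gcd(f, g); expanding and making the result monic gives the answer.

-136-134m+19m**2+23m**3+7m**4+m**5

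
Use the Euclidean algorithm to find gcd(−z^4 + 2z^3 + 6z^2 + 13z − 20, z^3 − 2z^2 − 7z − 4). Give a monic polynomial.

By polynomial division,
  −z^4 + 2z^3 + 6z^2 + 13z − 20 = (−z)(z^3 − 2z^2 − 7z − 4) + (−z^2 + 9z − 20)
  z^3 − 2z^2 − 7z − 4 = (−z − 7)(−z^2 + 9z − 20) + (36z − 144)
  −z^2 + 9z − 20 = (−(1/36)z + 5/36)(36z − 144) + (0)
Last nonzero remainder: 36z − 144. Dividing through by 36 gives the monic gcd z − 4.

z − 4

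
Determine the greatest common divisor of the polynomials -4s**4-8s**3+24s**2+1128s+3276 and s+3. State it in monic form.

s+3

By polynomial division,
  -4s**4-8s**3+24s**2+1128s+3276 = (-4s**3+4s**2+12s+1092)(s+3) + (0)
The last nonzero remainder s+3 is already monic.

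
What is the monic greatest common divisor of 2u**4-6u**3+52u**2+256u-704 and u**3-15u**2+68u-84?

Euclidean algorithm in ℚ[u]:
  2u**4-6u**3+52u**2+256u-704 = (2u+24)(u**3-15u**2+68u-84) + (276u**2-1208u+1312)
  u**3-15u**2+68u-84 = ((1/276)u-733/19044)(276u**2-1208u+1312) + ((79750/4761)u-159500/4761)
  276u**2-1208u+1312 = ((657018/39875)u-1561608/39875)((79750/4761)u-159500/4761) + (0)
Last nonzero remainder: (79750/4761)u-159500/4761. Dividing through by 79750/4761 gives the monic gcd u-2.

u-2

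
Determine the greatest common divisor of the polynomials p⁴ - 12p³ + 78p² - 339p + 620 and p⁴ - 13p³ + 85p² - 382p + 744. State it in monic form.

p³ - 7p² + 43p - 124

Repeated division with remainder:
  p⁴ - 12p³ + 78p² - 339p + 620 = (p⁴ - 13p³ + 85p² - 382p + 744) + (p³ - 7p² + 43p - 124)
  p⁴ - 13p³ + 85p² - 382p + 744 = (p - 6)(p³ - 7p² + 43p - 124) + (0)
The last nonzero remainder p³ - 7p² + 43p - 124 is already monic.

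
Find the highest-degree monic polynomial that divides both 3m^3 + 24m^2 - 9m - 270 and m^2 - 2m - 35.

m + 5

Euclidean algorithm in ℚ[m]:
  3m^3 + 24m^2 - 9m - 270 = (3m + 30)(m^2 - 2m - 35) + (156m + 780)
  m^2 - 2m - 35 = ((1/156)m - 7/156)(156m + 780) + (0)
Last nonzero remainder: 156m + 780. Dividing through by 156 gives the monic gcd m + 5.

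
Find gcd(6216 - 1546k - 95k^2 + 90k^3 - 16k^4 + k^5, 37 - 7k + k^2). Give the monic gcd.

Repeated division with remainder:
  k^5 - 16k^4 + 90k^3 - 95k^2 - 1546k + 6216 = (k^3 - 9k^2 - 10k + 168)(k^2 - 7k + 37) + (0)
The last nonzero remainder k^2 - 7k + 37 is already monic.

37 - 7k + k^2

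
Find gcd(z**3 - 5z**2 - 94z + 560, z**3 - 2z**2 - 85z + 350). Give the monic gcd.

z**2 + 3z - 70

Apply the Euclidean algorithm:
  z**3 - 5z**2 - 94z + 560 = (z**3 - 2z**2 - 85z + 350) + (-3z**2 - 9z + 210)
  z**3 - 2z**2 - 85z + 350 = (-(1/3)z + 5/3)(-3z**2 - 9z + 210) + (0)
Last nonzero remainder: -3z**2 - 9z + 210. Dividing through by -3 gives the monic gcd z**2 + 3z - 70.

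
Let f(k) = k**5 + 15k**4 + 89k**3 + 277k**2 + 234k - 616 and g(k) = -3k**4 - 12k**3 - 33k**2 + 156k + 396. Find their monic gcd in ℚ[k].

By polynomial division,
  k**5 + 15k**4 + 89k**3 + 277k**2 + 234k - 616 = (-(1/3)k - 11/3)(-3k**4 - 12k**3 - 33k**2 + 156k + 396) + (34k**3 + 208k**2 + 938k + 836)
  -3k**4 - 12k**3 - 33k**2 + 156k + 396 = (-(3/34)k + 54/289)(34k**3 + 208k**2 + 938k + 836) + ((3150/289)k**2 + (15750/289)k + 69300/289)
  34k**3 + 208k**2 + 938k + 836 = ((4913/1575)k + 5491/1575)((3150/289)k**2 + (15750/289)k + 69300/289) + (0)
Last nonzero remainder: (3150/289)k**2 + (15750/289)k + 69300/289. Dividing through by 3150/289 gives the monic gcd k**2 + 5k + 22.

k**2 + 5k + 22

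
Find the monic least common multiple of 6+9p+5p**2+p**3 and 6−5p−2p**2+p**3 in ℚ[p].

Euclidean algorithm in ℚ[p]:
  p**3+5p**2+9p+6 = (p**3−2p**2−5p+6) + (7p**2+14p)
  p**3−2p**2−5p+6 = ((1/7)p−4/7)(7p**2+14p) + (3p+6)
  7p**2+14p = ((7/3)p)(3p+6) + (0)
Last nonzero remainder: 3p+6. Dividing through by 3 gives the monic gcd p+2.
Then lcm(f, g) = f·g / gcd(f, g); expanding and making the result monic gives the answer.

18+3p−15p**2−8p**3+p**4+p**5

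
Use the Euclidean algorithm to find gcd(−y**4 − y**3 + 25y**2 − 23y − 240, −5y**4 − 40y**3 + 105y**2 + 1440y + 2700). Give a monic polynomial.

y**2 + 8y + 15

Repeated division with remainder:
  −y**4 − y**3 + 25y**2 − 23y − 240 = (1/5)(−5y**4 − 40y**3 + 105y**2 + 1440y + 2700) + (7y**3 + 4y**2 − 311y − 780)
  −5y**4 − 40y**3 + 105y**2 + 1440y + 2700 = (−(5/7)y − 260/49)(7y**3 + 4y**2 − 311y − 780) + (−(4700/49)y**2 − (37600/49)y − 70500/49)
  7y**3 + 4y**2 − 311y − 780 = (−(343/4700)y + 637/1175)(−(4700/49)y**2 − (37600/49)y − 70500/49) + (0)
Last nonzero remainder: −(4700/49)y**2 − (37600/49)y − 70500/49. Dividing through by −4700/49 gives the monic gcd y**2 + 8y + 15.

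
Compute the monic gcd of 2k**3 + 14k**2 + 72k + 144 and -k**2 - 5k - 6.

k + 3

By polynomial division,
  2k**3 + 14k**2 + 72k + 144 = (-2k - 4)(-k**2 - 5k - 6) + (40k + 120)
  -k**2 - 5k - 6 = (-(1/40)k - 1/20)(40k + 120) + (0)
Last nonzero remainder: 40k + 120. Dividing through by 40 gives the monic gcd k + 3.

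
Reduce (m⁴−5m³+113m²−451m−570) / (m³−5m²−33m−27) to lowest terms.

(m³−6m²+119m−570)/(m²−6m−27)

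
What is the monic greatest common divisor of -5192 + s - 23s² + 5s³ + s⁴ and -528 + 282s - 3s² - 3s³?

-88 + 3s + s²

Euclidean algorithm in ℚ[s]:
  s⁴ + 5s³ - 23s² + s - 5192 = (-(1/3)s - 4/3)(-3s³ - 3s² + 282s - 528) + (67s² + 201s - 5896)
  -3s³ - 3s² + 282s - 528 = (-(3/67)s + 6/67)(67s² + 201s - 5896) + (0)
Last nonzero remainder: 67s² + 201s - 5896. Dividing through by 67 gives the monic gcd s² + 3s - 88.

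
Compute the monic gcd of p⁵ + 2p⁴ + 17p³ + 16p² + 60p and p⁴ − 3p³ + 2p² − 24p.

p³ + p² + 6p

Euclidean algorithm in ℚ[p]:
  p⁵ + 2p⁴ + 17p³ + 16p² + 60p = (p + 5)(p⁴ − 3p³ + 2p² − 24p) + (30p³ + 30p² + 180p)
  p⁴ − 3p³ + 2p² − 24p = ((1/30)p − 2/15)(30p³ + 30p² + 180p) + (0)
Last nonzero remainder: 30p³ + 30p² + 180p. Dividing through by 30 gives the monic gcd p³ + p² + 6p.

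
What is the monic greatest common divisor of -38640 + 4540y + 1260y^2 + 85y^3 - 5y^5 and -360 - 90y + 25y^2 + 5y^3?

-24 + 2y + y^2

Euclidean algorithm in ℚ[y]:
  -5y^5 + 85y^3 + 1260y^2 + 4540y - 38640 = (-y^2 + 5y - 26)(5y^3 + 25y^2 - 90y - 360) + (2000y^2 + 4000y - 48000)
  5y^3 + 25y^2 - 90y - 360 = ((1/400)y + 3/400)(2000y^2 + 4000y - 48000) + (0)
Last nonzero remainder: 2000y^2 + 4000y - 48000. Dividing through by 2000 gives the monic gcd y^2 + 2y - 24.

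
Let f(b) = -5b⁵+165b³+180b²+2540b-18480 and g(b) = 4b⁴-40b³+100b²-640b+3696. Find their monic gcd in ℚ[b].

b³-3b²+4b-132

Euclidean algorithm in ℚ[b]:
  -5b⁵+165b³+180b²+2540b-18480 = (-(5/4)b-25/2)(4b⁴-40b³+100b²-640b+3696) + (-210b³+630b²-840b+27720)
  4b⁴-40b³+100b²-640b+3696 = (-(2/105)b+2/15)(-210b³+630b²-840b+27720) + (0)
Last nonzero remainder: -210b³+630b²-840b+27720. Dividing through by -210 gives the monic gcd b³-3b²+4b-132.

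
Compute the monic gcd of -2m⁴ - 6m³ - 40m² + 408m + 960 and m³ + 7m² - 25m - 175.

Euclidean algorithm in ℚ[m]:
  -2m⁴ - 6m³ - 40m² + 408m + 960 = (-2m + 8)(m³ + 7m² - 25m - 175) + (-146m² + 258m + 2360)
  m³ + 7m² - 25m - 175 = (-(1/146)m - 320/5329)(-146m² + 258m + 2360) + ((35475/5329)m - 177375/5329)
  -146m² + 258m + 2360 = (-(778034/35475)m - 2515288/35475)((35475/5329)m - 177375/5329) + (0)
Last nonzero remainder: (35475/5329)m - 177375/5329. Dividing through by 35475/5329 gives the monic gcd m - 5.

m - 5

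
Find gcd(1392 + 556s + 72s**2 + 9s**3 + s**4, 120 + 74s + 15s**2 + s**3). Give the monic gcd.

24 + 10s + s**2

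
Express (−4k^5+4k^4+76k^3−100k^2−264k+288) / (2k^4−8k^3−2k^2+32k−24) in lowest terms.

(−2k^2−2k+24)/(k−2)

Euclidean algorithm in ℚ[k]:
  −4k^5+4k^4+76k^3−100k^2−264k+288 = (−2k−6)(2k^4−8k^3−2k^2+32k−24) + (24k^3−48k^2−120k+144)
  2k^4−8k^3−2k^2+32k−24 = ((1/12)k−1/6)(24k^3−48k^2−120k+144) + (0)
Last nonzero remainder: 24k^3−48k^2−120k+144. Dividing through by 24 gives the monic gcd k^3−2k^2−5k+6.
Cancel k^3−2k^2−5k+6 from numerator and denominator to get the reduced form.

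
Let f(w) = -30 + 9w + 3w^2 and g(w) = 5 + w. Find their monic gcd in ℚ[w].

Euclidean algorithm in ℚ[w]:
  3w^2 + 9w - 30 = (3w - 6)(w + 5) + (0)
The last nonzero remainder w + 5 is already monic.

5 + w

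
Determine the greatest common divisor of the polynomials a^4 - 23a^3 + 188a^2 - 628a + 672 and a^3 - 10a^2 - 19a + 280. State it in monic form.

Repeated division with remainder:
  a^4 - 23a^3 + 188a^2 - 628a + 672 = (a - 13)(a^3 - 10a^2 - 19a + 280) + (77a^2 - 1155a + 4312)
  a^3 - 10a^2 - 19a + 280 = ((1/77)a + 5/77)(77a^2 - 1155a + 4312) + (0)
Last nonzero remainder: 77a^2 - 1155a + 4312. Dividing through by 77 gives the monic gcd a^2 - 15a + 56.

a^2 - 15a + 56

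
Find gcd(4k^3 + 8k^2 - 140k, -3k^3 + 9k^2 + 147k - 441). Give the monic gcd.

k + 7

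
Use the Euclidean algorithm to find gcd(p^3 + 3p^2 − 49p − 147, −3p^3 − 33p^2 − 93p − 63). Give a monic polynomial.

p^2 + 10p + 21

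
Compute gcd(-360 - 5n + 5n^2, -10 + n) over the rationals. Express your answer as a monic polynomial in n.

By polynomial division,
  5n^2 - 5n - 360 = (5n + 45)(n - 10) + (90)
  n - 10 = ((1/90)n - 1/9)(90) + (0)
The last nonzero remainder is the constant 90, so the polynomials are coprime and gcd = 1.

1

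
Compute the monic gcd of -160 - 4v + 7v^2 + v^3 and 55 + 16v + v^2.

1

Euclidean algorithm in ℚ[v]:
  v^3 + 7v^2 - 4v - 160 = (v - 9)(v^2 + 16v + 55) + (85v + 335)
  v^2 + 16v + 55 = ((1/85)v + 41/289)(85v + 335) + (2160/289)
  85v + 335 = ((4913/432)v + 19363/432)(2160/289) + (0)
The last nonzero remainder is the constant 2160/289, so the polynomials are coprime and gcd = 1.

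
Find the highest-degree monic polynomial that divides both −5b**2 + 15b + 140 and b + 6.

Apply the Euclidean algorithm:
  −5b**2 + 15b + 140 = (−5b + 45)(b + 6) + (−130)
  b + 6 = (−(1/130)b − 3/65)(−130) + (0)
The last nonzero remainder is the constant −130, so the polynomials are coprime and gcd = 1.

1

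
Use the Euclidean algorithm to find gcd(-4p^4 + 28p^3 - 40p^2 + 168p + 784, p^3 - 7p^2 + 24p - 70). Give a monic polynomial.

By polynomial division,
  -4p^4 + 28p^3 - 40p^2 + 168p + 784 = (-4p)(p^3 - 7p^2 + 24p - 70) + (56p^2 - 112p + 784)
  p^3 - 7p^2 + 24p - 70 = ((1/56)p - 5/56)(56p^2 - 112p + 784) + (0)
Last nonzero remainder: 56p^2 - 112p + 784. Dividing through by 56 gives the monic gcd p^2 - 2p + 14.

p^2 - 2p + 14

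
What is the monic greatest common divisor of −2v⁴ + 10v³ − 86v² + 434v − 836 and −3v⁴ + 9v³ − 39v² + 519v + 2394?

v² + v + 38

Repeated division with remainder:
  −2v⁴ + 10v³ − 86v² + 434v − 836 = (2/3)(−3v⁴ + 9v³ − 39v² + 519v + 2394) + (4v³ − 60v² + 88v − 2432)
  −3v⁴ + 9v³ − 39v² + 519v + 2394 = (−(3/4)v − 9)(4v³ − 60v² + 88v − 2432) + (−513v² − 513v − 19494)
  4v³ − 60v² + 88v − 2432 = (−(4/513)v + 64/513)(−513v² − 513v − 19494) + (0)
Last nonzero remainder: −513v² − 513v − 19494. Dividing through by −513 gives the monic gcd v² + v + 38.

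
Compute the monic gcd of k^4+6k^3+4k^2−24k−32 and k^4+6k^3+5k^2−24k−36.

k^2−4

Euclidean algorithm in ℚ[k]:
  k^4+6k^3+4k^2−24k−32 = (k^4+6k^3+5k^2−24k−36) + (−k^2+4)
  k^4+6k^3+5k^2−24k−36 = (−k^2−6k−9)(−k^2+4) + (0)
Last nonzero remainder: −k^2+4. Dividing through by −1 gives the monic gcd k^2−4.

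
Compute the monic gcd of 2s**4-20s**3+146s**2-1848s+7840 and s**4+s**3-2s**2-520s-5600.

s**2+4s+80

Repeated division with remainder:
  2s**4-20s**3+146s**2-1848s+7840 = (2)(s**4+s**3-2s**2-520s-5600) + (-22s**3+150s**2-808s+19040)
  s**4+s**3-2s**2-520s-5600 = (-(1/22)s-43/121)(-22s**3+150s**2-808s+19040) + ((1764/121)s**2+(7056/121)s+141120/121)
  -22s**3+150s**2-808s+19040 = (-(1331/882)s+2057/126)((1764/121)s**2+(7056/121)s+141120/121) + (0)
Last nonzero remainder: (1764/121)s**2+(7056/121)s+141120/121. Dividing through by 1764/121 gives the monic gcd s**2+4s+80.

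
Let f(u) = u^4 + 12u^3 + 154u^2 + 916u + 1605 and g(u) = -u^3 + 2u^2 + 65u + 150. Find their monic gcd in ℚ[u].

Repeated division with remainder:
  u^4 + 12u^3 + 154u^2 + 916u + 1605 = (-u - 14)(-u^3 + 2u^2 + 65u + 150) + (247u^2 + 1976u + 3705)
  -u^3 + 2u^2 + 65u + 150 = (-(1/247)u + 10/247)(247u^2 + 1976u + 3705) + (0)
Last nonzero remainder: 247u^2 + 1976u + 3705. Dividing through by 247 gives the monic gcd u^2 + 8u + 15.

u^2 + 8u + 15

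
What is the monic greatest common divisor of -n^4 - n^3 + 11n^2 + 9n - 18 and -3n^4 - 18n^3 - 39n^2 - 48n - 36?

n^2 + 5n + 6

Apply the Euclidean algorithm:
  -n^4 - n^3 + 11n^2 + 9n - 18 = (1/3)(-3n^4 - 18n^3 - 39n^2 - 48n - 36) + (5n^3 + 24n^2 + 25n - 6)
  -3n^4 - 18n^3 - 39n^2 - 48n - 36 = (-(3/5)n - 18/25)(5n^3 + 24n^2 + 25n - 6) + (-(168/25)n^2 - (168/5)n - 1008/25)
  5n^3 + 24n^2 + 25n - 6 = (-(125/168)n + 25/168)(-(168/25)n^2 - (168/5)n - 1008/25) + (0)
Last nonzero remainder: -(168/25)n^2 - (168/5)n - 1008/25. Dividing through by -168/25 gives the monic gcd n^2 + 5n + 6.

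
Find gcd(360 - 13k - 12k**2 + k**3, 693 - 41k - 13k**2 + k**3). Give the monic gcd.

-9 + k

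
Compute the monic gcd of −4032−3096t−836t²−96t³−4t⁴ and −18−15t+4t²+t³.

Apply the Euclidean algorithm:
  −4t⁴−96t³−836t²−3096t−4032 = (−4t−80)(t³+4t²−15t−18) + (−576t²−4368t−5472)
  t³+4t²−15t−18 = (−(1/576)t+43/6912)(−576t²−4368t−5472) + ((385/144)t+385/24)
  −576t²−4368t−5472 = (−(82944/385)t−131328/385)((385/144)t+385/24) + (0)
Last nonzero remainder: (385/144)t+385/24. Dividing through by 385/144 gives the monic gcd t+6.

6+t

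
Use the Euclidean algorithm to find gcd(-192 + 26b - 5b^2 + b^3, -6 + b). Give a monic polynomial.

Apply the Euclidean algorithm:
  b^3 - 5b^2 + 26b - 192 = (b^2 + b + 32)(b - 6) + (0)
The last nonzero remainder b - 6 is already monic.

-6 + b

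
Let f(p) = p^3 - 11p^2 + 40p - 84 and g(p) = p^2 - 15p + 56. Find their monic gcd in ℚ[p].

p - 7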